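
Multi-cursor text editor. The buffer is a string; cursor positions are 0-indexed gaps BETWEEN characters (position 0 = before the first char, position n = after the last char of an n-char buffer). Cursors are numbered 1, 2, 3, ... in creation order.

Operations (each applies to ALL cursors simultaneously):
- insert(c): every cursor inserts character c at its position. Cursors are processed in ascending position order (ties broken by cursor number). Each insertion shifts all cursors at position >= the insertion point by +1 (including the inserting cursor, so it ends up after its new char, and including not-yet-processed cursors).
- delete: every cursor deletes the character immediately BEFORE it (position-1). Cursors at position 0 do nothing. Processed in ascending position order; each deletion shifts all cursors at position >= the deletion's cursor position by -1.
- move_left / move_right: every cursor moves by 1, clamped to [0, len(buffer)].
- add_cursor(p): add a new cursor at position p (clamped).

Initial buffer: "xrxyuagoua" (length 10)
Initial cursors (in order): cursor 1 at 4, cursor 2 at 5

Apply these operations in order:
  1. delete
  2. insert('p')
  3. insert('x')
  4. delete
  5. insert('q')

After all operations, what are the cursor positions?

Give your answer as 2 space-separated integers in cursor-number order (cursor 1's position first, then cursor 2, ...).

After op 1 (delete): buffer="xrxagoua" (len 8), cursors c1@3 c2@3, authorship ........
After op 2 (insert('p')): buffer="xrxppagoua" (len 10), cursors c1@5 c2@5, authorship ...12.....
After op 3 (insert('x')): buffer="xrxppxxagoua" (len 12), cursors c1@7 c2@7, authorship ...1212.....
After op 4 (delete): buffer="xrxppagoua" (len 10), cursors c1@5 c2@5, authorship ...12.....
After op 5 (insert('q')): buffer="xrxppqqagoua" (len 12), cursors c1@7 c2@7, authorship ...1212.....

Answer: 7 7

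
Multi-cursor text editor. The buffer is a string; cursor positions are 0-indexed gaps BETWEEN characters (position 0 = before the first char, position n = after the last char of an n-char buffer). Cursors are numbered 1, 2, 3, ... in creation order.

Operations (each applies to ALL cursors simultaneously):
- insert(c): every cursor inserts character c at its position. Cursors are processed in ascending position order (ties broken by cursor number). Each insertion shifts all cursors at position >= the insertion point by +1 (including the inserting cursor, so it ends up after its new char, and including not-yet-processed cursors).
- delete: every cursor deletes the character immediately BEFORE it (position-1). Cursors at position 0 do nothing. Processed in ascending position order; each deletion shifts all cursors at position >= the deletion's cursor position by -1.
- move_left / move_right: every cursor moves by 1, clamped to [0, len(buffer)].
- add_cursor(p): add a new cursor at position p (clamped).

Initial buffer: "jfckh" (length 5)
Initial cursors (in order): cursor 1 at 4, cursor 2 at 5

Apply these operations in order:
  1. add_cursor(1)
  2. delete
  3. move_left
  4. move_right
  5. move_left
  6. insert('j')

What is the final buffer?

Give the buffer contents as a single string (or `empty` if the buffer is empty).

After op 1 (add_cursor(1)): buffer="jfckh" (len 5), cursors c3@1 c1@4 c2@5, authorship .....
After op 2 (delete): buffer="fc" (len 2), cursors c3@0 c1@2 c2@2, authorship ..
After op 3 (move_left): buffer="fc" (len 2), cursors c3@0 c1@1 c2@1, authorship ..
After op 4 (move_right): buffer="fc" (len 2), cursors c3@1 c1@2 c2@2, authorship ..
After op 5 (move_left): buffer="fc" (len 2), cursors c3@0 c1@1 c2@1, authorship ..
After op 6 (insert('j')): buffer="jfjjc" (len 5), cursors c3@1 c1@4 c2@4, authorship 3.12.

Answer: jfjjc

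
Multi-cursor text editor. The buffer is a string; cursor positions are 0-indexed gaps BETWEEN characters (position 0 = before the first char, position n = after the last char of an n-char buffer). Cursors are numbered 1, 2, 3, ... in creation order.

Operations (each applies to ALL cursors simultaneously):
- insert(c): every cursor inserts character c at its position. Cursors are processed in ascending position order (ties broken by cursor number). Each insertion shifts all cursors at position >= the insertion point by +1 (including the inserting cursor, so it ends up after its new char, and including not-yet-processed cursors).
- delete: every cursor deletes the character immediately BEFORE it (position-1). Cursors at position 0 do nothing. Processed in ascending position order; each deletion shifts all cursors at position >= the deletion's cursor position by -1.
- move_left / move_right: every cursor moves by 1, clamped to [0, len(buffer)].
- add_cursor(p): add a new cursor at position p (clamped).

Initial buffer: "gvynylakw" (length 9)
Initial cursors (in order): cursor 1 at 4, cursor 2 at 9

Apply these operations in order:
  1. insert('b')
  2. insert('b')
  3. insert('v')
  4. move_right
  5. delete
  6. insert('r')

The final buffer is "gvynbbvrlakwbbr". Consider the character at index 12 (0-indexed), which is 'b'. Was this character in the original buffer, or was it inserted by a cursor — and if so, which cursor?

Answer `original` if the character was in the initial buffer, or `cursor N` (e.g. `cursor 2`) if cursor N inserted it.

After op 1 (insert('b')): buffer="gvynbylakwb" (len 11), cursors c1@5 c2@11, authorship ....1.....2
After op 2 (insert('b')): buffer="gvynbbylakwbb" (len 13), cursors c1@6 c2@13, authorship ....11.....22
After op 3 (insert('v')): buffer="gvynbbvylakwbbv" (len 15), cursors c1@7 c2@15, authorship ....111.....222
After op 4 (move_right): buffer="gvynbbvylakwbbv" (len 15), cursors c1@8 c2@15, authorship ....111.....222
After op 5 (delete): buffer="gvynbbvlakwbb" (len 13), cursors c1@7 c2@13, authorship ....111....22
After op 6 (insert('r')): buffer="gvynbbvrlakwbbr" (len 15), cursors c1@8 c2@15, authorship ....1111....222
Authorship (.=original, N=cursor N): . . . . 1 1 1 1 . . . . 2 2 2
Index 12: author = 2

Answer: cursor 2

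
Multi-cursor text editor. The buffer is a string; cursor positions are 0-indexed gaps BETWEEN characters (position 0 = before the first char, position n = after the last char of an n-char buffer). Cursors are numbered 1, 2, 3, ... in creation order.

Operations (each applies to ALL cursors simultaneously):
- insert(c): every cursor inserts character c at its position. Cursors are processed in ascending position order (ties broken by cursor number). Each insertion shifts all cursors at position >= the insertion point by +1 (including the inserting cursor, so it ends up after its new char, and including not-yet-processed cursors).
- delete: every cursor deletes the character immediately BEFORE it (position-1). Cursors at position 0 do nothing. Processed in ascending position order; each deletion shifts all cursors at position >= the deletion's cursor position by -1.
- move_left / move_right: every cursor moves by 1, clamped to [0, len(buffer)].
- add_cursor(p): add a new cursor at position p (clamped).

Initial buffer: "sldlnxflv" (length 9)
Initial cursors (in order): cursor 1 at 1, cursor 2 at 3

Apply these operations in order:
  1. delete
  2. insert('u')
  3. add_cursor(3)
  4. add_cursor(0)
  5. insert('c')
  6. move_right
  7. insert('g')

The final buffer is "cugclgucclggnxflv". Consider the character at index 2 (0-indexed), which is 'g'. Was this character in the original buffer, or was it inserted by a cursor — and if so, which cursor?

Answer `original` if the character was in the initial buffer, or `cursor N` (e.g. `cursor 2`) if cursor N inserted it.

After op 1 (delete): buffer="llnxflv" (len 7), cursors c1@0 c2@1, authorship .......
After op 2 (insert('u')): buffer="ululnxflv" (len 9), cursors c1@1 c2@3, authorship 1.2......
After op 3 (add_cursor(3)): buffer="ululnxflv" (len 9), cursors c1@1 c2@3 c3@3, authorship 1.2......
After op 4 (add_cursor(0)): buffer="ululnxflv" (len 9), cursors c4@0 c1@1 c2@3 c3@3, authorship 1.2......
After op 5 (insert('c')): buffer="cuclucclnxflv" (len 13), cursors c4@1 c1@3 c2@7 c3@7, authorship 411.223......
After op 6 (move_right): buffer="cuclucclnxflv" (len 13), cursors c4@2 c1@4 c2@8 c3@8, authorship 411.223......
After op 7 (insert('g')): buffer="cugclgucclggnxflv" (len 17), cursors c4@3 c1@6 c2@12 c3@12, authorship 4141.1223.23.....
Authorship (.=original, N=cursor N): 4 1 4 1 . 1 2 2 3 . 2 3 . . . . .
Index 2: author = 4

Answer: cursor 4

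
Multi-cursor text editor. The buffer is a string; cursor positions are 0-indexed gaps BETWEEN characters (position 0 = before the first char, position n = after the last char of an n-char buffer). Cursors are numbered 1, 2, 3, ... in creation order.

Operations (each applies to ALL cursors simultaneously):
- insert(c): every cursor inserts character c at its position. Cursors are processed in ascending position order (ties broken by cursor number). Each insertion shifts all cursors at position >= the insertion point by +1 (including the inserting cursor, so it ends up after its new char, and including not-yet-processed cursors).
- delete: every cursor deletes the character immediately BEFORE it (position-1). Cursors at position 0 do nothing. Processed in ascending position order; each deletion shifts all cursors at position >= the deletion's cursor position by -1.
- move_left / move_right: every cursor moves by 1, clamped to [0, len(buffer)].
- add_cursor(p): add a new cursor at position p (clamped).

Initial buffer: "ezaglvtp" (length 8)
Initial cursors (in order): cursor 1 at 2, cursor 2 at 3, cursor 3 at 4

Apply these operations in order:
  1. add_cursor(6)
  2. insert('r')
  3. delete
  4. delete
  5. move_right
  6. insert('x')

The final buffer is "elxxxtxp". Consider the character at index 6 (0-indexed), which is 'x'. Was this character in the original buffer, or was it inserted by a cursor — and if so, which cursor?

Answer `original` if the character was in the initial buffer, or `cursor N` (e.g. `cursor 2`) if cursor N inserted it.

After op 1 (add_cursor(6)): buffer="ezaglvtp" (len 8), cursors c1@2 c2@3 c3@4 c4@6, authorship ........
After op 2 (insert('r')): buffer="ezrargrlvrtp" (len 12), cursors c1@3 c2@5 c3@7 c4@10, authorship ..1.2.3..4..
After op 3 (delete): buffer="ezaglvtp" (len 8), cursors c1@2 c2@3 c3@4 c4@6, authorship ........
After op 4 (delete): buffer="eltp" (len 4), cursors c1@1 c2@1 c3@1 c4@2, authorship ....
After op 5 (move_right): buffer="eltp" (len 4), cursors c1@2 c2@2 c3@2 c4@3, authorship ....
After op 6 (insert('x')): buffer="elxxxtxp" (len 8), cursors c1@5 c2@5 c3@5 c4@7, authorship ..123.4.
Authorship (.=original, N=cursor N): . . 1 2 3 . 4 .
Index 6: author = 4

Answer: cursor 4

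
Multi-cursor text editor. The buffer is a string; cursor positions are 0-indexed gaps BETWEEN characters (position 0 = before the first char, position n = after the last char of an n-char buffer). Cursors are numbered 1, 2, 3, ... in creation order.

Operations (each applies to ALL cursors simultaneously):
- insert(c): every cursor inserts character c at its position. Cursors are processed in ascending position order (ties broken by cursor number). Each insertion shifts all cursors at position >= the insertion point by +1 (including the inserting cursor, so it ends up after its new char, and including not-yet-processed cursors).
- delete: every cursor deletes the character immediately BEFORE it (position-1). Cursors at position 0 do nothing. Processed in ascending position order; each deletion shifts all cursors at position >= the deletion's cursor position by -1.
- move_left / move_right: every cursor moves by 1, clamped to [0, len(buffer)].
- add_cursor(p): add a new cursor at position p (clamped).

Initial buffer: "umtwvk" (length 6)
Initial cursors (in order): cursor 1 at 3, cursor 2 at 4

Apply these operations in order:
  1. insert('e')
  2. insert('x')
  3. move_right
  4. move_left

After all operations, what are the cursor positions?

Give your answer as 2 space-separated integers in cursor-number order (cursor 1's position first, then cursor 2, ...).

After op 1 (insert('e')): buffer="umtewevk" (len 8), cursors c1@4 c2@6, authorship ...1.2..
After op 2 (insert('x')): buffer="umtexwexvk" (len 10), cursors c1@5 c2@8, authorship ...11.22..
After op 3 (move_right): buffer="umtexwexvk" (len 10), cursors c1@6 c2@9, authorship ...11.22..
After op 4 (move_left): buffer="umtexwexvk" (len 10), cursors c1@5 c2@8, authorship ...11.22..

Answer: 5 8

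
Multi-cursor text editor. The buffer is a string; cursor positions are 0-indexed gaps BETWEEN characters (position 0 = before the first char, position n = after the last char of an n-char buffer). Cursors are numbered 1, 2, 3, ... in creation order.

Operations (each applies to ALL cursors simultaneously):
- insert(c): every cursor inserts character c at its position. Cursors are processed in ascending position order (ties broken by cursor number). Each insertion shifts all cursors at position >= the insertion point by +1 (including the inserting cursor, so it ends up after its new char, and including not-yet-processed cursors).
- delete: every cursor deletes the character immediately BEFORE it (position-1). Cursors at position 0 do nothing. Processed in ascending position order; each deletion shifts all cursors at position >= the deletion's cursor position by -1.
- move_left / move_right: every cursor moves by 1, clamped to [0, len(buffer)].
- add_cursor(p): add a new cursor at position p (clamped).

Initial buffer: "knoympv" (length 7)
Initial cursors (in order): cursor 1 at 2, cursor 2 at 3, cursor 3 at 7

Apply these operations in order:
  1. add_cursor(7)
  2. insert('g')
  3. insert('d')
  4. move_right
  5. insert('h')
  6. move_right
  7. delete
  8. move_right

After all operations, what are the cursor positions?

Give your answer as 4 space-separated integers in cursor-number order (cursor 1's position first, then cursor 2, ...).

Answer: 7 10 15 15

Derivation:
After op 1 (add_cursor(7)): buffer="knoympv" (len 7), cursors c1@2 c2@3 c3@7 c4@7, authorship .......
After op 2 (insert('g')): buffer="kngogympvgg" (len 11), cursors c1@3 c2@5 c3@11 c4@11, authorship ..1.2....34
After op 3 (insert('d')): buffer="kngdogdympvggdd" (len 15), cursors c1@4 c2@7 c3@15 c4@15, authorship ..11.22....3434
After op 4 (move_right): buffer="kngdogdympvggdd" (len 15), cursors c1@5 c2@8 c3@15 c4@15, authorship ..11.22....3434
After op 5 (insert('h')): buffer="kngdohgdyhmpvggddhh" (len 19), cursors c1@6 c2@10 c3@19 c4@19, authorship ..11.122.2...343434
After op 6 (move_right): buffer="kngdohgdyhmpvggddhh" (len 19), cursors c1@7 c2@11 c3@19 c4@19, authorship ..11.122.2...343434
After op 7 (delete): buffer="kngdohdyhpvggdd" (len 15), cursors c1@6 c2@9 c3@15 c4@15, authorship ..11.12.2..3434
After op 8 (move_right): buffer="kngdohdyhpvggdd" (len 15), cursors c1@7 c2@10 c3@15 c4@15, authorship ..11.12.2..3434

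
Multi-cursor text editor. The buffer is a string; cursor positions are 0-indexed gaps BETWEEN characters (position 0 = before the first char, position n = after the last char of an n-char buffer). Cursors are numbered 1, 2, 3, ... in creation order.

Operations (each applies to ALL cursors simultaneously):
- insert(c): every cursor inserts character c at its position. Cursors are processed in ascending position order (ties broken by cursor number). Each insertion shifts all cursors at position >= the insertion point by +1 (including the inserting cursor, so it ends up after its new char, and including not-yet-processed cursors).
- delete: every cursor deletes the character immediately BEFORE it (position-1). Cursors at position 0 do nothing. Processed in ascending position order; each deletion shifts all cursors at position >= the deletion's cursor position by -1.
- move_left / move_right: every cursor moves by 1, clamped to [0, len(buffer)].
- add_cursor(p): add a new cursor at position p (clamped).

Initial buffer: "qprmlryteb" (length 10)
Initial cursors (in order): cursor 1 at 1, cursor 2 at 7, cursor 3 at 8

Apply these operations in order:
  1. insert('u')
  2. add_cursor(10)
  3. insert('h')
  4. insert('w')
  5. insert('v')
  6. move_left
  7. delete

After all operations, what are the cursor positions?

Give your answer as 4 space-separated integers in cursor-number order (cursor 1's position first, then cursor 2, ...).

Answer: 3 12 18 15

Derivation:
After op 1 (insert('u')): buffer="quprmlryutueb" (len 13), cursors c1@2 c2@9 c3@11, authorship .1......2.3..
After op 2 (add_cursor(10)): buffer="quprmlryutueb" (len 13), cursors c1@2 c2@9 c4@10 c3@11, authorship .1......2.3..
After op 3 (insert('h')): buffer="quhprmlryuhthuheb" (len 17), cursors c1@3 c2@11 c4@13 c3@15, authorship .11......22.433..
After op 4 (insert('w')): buffer="quhwprmlryuhwthwuhweb" (len 21), cursors c1@4 c2@13 c4@16 c3@19, authorship .111......222.44333..
After op 5 (insert('v')): buffer="quhwvprmlryuhwvthwvuhwveb" (len 25), cursors c1@5 c2@15 c4@19 c3@23, authorship .1111......2222.4443333..
After op 6 (move_left): buffer="quhwvprmlryuhwvthwvuhwveb" (len 25), cursors c1@4 c2@14 c4@18 c3@22, authorship .1111......2222.4443333..
After op 7 (delete): buffer="quhvprmlryuhvthvuhveb" (len 21), cursors c1@3 c2@12 c4@15 c3@18, authorship .111......222.44333..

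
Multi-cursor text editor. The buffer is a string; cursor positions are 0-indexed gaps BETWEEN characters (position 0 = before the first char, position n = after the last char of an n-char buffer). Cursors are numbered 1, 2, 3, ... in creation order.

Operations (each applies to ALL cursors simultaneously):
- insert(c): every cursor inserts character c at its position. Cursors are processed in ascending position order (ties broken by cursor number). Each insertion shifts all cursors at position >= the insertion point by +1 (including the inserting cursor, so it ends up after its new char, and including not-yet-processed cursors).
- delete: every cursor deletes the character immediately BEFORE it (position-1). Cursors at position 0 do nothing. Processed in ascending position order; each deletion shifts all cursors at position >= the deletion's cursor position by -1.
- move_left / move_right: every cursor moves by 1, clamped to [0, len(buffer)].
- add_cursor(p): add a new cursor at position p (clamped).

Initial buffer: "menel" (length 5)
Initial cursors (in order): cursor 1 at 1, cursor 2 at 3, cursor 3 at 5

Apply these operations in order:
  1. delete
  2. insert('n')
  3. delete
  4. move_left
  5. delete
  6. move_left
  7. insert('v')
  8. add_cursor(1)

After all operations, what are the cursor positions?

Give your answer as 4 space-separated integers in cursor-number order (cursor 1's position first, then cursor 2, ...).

Answer: 3 3 3 1

Derivation:
After op 1 (delete): buffer="ee" (len 2), cursors c1@0 c2@1 c3@2, authorship ..
After op 2 (insert('n')): buffer="nenen" (len 5), cursors c1@1 c2@3 c3@5, authorship 1.2.3
After op 3 (delete): buffer="ee" (len 2), cursors c1@0 c2@1 c3@2, authorship ..
After op 4 (move_left): buffer="ee" (len 2), cursors c1@0 c2@0 c3@1, authorship ..
After op 5 (delete): buffer="e" (len 1), cursors c1@0 c2@0 c3@0, authorship .
After op 6 (move_left): buffer="e" (len 1), cursors c1@0 c2@0 c3@0, authorship .
After op 7 (insert('v')): buffer="vvve" (len 4), cursors c1@3 c2@3 c3@3, authorship 123.
After op 8 (add_cursor(1)): buffer="vvve" (len 4), cursors c4@1 c1@3 c2@3 c3@3, authorship 123.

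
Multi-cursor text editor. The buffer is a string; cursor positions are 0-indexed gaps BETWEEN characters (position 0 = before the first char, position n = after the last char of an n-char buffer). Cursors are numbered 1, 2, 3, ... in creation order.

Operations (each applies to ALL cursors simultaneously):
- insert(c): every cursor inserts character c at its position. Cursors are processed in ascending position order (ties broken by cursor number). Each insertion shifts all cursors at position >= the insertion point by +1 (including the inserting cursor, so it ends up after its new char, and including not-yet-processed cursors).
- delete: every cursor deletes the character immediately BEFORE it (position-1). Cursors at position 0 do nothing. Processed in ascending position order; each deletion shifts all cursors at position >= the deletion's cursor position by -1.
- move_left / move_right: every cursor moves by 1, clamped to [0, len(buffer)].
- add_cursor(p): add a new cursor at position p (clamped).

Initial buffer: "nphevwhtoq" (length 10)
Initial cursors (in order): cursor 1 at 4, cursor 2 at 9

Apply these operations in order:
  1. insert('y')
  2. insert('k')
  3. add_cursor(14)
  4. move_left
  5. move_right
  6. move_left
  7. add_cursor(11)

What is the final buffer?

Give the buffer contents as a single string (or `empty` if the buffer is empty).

After op 1 (insert('y')): buffer="npheyvwhtoyq" (len 12), cursors c1@5 c2@11, authorship ....1.....2.
After op 2 (insert('k')): buffer="npheykvwhtoykq" (len 14), cursors c1@6 c2@13, authorship ....11.....22.
After op 3 (add_cursor(14)): buffer="npheykvwhtoykq" (len 14), cursors c1@6 c2@13 c3@14, authorship ....11.....22.
After op 4 (move_left): buffer="npheykvwhtoykq" (len 14), cursors c1@5 c2@12 c3@13, authorship ....11.....22.
After op 5 (move_right): buffer="npheykvwhtoykq" (len 14), cursors c1@6 c2@13 c3@14, authorship ....11.....22.
After op 6 (move_left): buffer="npheykvwhtoykq" (len 14), cursors c1@5 c2@12 c3@13, authorship ....11.....22.
After op 7 (add_cursor(11)): buffer="npheykvwhtoykq" (len 14), cursors c1@5 c4@11 c2@12 c3@13, authorship ....11.....22.

Answer: npheykvwhtoykq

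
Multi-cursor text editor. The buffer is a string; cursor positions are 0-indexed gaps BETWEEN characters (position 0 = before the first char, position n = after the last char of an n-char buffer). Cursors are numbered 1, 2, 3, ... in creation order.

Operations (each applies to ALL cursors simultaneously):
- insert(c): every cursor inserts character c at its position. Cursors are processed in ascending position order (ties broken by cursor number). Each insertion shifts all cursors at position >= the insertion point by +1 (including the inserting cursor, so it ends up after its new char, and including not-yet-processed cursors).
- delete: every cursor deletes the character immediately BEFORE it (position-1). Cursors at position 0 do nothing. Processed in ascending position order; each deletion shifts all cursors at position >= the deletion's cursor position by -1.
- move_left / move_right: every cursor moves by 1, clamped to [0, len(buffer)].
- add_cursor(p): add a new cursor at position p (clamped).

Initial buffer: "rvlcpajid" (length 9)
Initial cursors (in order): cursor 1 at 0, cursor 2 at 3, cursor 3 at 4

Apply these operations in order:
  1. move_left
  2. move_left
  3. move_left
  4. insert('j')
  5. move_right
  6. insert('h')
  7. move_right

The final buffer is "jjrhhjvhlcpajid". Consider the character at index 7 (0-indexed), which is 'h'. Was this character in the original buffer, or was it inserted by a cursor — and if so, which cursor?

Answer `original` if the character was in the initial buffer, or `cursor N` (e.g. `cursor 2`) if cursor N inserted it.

Answer: cursor 3

Derivation:
After op 1 (move_left): buffer="rvlcpajid" (len 9), cursors c1@0 c2@2 c3@3, authorship .........
After op 2 (move_left): buffer="rvlcpajid" (len 9), cursors c1@0 c2@1 c3@2, authorship .........
After op 3 (move_left): buffer="rvlcpajid" (len 9), cursors c1@0 c2@0 c3@1, authorship .........
After op 4 (insert('j')): buffer="jjrjvlcpajid" (len 12), cursors c1@2 c2@2 c3@4, authorship 12.3........
After op 5 (move_right): buffer="jjrjvlcpajid" (len 12), cursors c1@3 c2@3 c3@5, authorship 12.3........
After op 6 (insert('h')): buffer="jjrhhjvhlcpajid" (len 15), cursors c1@5 c2@5 c3@8, authorship 12.123.3.......
After op 7 (move_right): buffer="jjrhhjvhlcpajid" (len 15), cursors c1@6 c2@6 c3@9, authorship 12.123.3.......
Authorship (.=original, N=cursor N): 1 2 . 1 2 3 . 3 . . . . . . .
Index 7: author = 3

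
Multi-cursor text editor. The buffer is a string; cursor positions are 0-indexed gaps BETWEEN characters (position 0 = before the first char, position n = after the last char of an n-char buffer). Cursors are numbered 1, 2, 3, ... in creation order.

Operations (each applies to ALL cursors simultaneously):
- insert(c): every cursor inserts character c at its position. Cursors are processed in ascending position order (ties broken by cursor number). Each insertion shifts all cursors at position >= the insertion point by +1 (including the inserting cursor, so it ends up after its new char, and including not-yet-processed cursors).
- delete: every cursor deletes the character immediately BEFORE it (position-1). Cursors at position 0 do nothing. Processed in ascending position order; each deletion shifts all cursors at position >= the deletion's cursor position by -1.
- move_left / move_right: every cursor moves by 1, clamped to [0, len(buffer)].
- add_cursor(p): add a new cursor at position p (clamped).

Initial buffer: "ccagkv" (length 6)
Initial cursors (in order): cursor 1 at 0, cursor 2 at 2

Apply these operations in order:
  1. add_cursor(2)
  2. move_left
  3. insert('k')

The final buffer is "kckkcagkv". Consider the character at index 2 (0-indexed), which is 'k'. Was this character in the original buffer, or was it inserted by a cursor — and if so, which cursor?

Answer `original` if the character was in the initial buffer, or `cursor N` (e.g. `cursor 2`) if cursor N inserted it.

Answer: cursor 2

Derivation:
After op 1 (add_cursor(2)): buffer="ccagkv" (len 6), cursors c1@0 c2@2 c3@2, authorship ......
After op 2 (move_left): buffer="ccagkv" (len 6), cursors c1@0 c2@1 c3@1, authorship ......
After op 3 (insert('k')): buffer="kckkcagkv" (len 9), cursors c1@1 c2@4 c3@4, authorship 1.23.....
Authorship (.=original, N=cursor N): 1 . 2 3 . . . . .
Index 2: author = 2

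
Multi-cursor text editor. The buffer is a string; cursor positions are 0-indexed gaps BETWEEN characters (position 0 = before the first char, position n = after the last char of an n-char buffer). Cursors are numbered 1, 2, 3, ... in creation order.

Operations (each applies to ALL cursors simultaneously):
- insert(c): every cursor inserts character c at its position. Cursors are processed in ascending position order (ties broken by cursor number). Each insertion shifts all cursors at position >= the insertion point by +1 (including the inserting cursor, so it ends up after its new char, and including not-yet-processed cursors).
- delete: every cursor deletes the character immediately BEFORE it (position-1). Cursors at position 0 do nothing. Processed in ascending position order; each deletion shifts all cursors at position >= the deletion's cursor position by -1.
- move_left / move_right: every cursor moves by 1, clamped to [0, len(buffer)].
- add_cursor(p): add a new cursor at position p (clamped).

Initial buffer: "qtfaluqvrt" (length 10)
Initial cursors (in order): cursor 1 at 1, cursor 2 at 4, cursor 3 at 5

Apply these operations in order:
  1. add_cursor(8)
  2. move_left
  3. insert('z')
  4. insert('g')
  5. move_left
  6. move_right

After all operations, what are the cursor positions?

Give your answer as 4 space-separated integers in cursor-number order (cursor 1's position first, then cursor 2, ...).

After op 1 (add_cursor(8)): buffer="qtfaluqvrt" (len 10), cursors c1@1 c2@4 c3@5 c4@8, authorship ..........
After op 2 (move_left): buffer="qtfaluqvrt" (len 10), cursors c1@0 c2@3 c3@4 c4@7, authorship ..........
After op 3 (insert('z')): buffer="zqtfzazluqzvrt" (len 14), cursors c1@1 c2@5 c3@7 c4@11, authorship 1...2.3...4...
After op 4 (insert('g')): buffer="zgqtfzgazgluqzgvrt" (len 18), cursors c1@2 c2@7 c3@10 c4@15, authorship 11...22.33...44...
After op 5 (move_left): buffer="zgqtfzgazgluqzgvrt" (len 18), cursors c1@1 c2@6 c3@9 c4@14, authorship 11...22.33...44...
After op 6 (move_right): buffer="zgqtfzgazgluqzgvrt" (len 18), cursors c1@2 c2@7 c3@10 c4@15, authorship 11...22.33...44...

Answer: 2 7 10 15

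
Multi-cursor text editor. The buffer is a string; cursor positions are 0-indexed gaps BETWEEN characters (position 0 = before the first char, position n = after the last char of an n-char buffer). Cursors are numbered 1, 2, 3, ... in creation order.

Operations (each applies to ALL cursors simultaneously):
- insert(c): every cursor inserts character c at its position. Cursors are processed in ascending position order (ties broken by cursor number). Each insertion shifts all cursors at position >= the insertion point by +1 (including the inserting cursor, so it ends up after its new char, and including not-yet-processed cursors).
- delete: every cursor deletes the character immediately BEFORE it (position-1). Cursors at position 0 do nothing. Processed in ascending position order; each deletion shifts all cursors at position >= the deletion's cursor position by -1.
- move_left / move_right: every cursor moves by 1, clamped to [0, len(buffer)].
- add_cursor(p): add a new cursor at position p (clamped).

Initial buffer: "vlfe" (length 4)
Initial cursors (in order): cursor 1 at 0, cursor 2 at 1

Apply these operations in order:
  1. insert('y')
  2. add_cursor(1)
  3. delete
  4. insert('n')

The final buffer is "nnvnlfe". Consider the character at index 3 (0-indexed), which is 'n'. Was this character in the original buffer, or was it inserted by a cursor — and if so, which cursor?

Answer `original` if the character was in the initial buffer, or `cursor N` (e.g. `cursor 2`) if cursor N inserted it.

Answer: cursor 2

Derivation:
After op 1 (insert('y')): buffer="yvylfe" (len 6), cursors c1@1 c2@3, authorship 1.2...
After op 2 (add_cursor(1)): buffer="yvylfe" (len 6), cursors c1@1 c3@1 c2@3, authorship 1.2...
After op 3 (delete): buffer="vlfe" (len 4), cursors c1@0 c3@0 c2@1, authorship ....
After op 4 (insert('n')): buffer="nnvnlfe" (len 7), cursors c1@2 c3@2 c2@4, authorship 13.2...
Authorship (.=original, N=cursor N): 1 3 . 2 . . .
Index 3: author = 2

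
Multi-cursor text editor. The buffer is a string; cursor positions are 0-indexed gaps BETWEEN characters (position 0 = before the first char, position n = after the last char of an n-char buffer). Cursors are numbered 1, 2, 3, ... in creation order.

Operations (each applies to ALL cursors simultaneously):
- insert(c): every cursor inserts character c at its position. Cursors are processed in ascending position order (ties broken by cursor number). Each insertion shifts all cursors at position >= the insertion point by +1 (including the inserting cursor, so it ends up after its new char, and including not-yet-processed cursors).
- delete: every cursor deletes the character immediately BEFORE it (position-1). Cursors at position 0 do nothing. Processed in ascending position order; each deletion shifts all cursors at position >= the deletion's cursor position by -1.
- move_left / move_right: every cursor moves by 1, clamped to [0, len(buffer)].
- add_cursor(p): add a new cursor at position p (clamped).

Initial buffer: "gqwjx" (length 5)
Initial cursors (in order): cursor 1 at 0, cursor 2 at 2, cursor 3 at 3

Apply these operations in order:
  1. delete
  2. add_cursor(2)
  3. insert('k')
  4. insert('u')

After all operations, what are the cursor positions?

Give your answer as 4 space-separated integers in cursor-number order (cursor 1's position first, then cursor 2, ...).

Answer: 2 7 7 10

Derivation:
After op 1 (delete): buffer="gjx" (len 3), cursors c1@0 c2@1 c3@1, authorship ...
After op 2 (add_cursor(2)): buffer="gjx" (len 3), cursors c1@0 c2@1 c3@1 c4@2, authorship ...
After op 3 (insert('k')): buffer="kgkkjkx" (len 7), cursors c1@1 c2@4 c3@4 c4@6, authorship 1.23.4.
After op 4 (insert('u')): buffer="kugkkuujkux" (len 11), cursors c1@2 c2@7 c3@7 c4@10, authorship 11.2323.44.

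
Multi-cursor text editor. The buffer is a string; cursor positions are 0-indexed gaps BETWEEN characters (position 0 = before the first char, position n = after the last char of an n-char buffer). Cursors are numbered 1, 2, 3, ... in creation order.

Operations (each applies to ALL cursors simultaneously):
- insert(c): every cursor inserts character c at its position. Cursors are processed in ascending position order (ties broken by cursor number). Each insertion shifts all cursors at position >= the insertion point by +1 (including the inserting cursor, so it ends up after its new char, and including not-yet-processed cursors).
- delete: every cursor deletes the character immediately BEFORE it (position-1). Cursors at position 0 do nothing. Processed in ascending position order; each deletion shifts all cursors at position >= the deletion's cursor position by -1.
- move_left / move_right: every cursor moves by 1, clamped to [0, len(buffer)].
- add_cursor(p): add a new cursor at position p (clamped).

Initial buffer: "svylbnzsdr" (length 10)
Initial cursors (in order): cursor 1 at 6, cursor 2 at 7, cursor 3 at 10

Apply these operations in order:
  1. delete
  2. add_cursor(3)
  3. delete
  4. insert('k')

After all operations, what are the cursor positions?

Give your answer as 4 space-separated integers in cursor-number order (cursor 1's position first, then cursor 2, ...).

Answer: 5 5 7 5

Derivation:
After op 1 (delete): buffer="svylbsd" (len 7), cursors c1@5 c2@5 c3@7, authorship .......
After op 2 (add_cursor(3)): buffer="svylbsd" (len 7), cursors c4@3 c1@5 c2@5 c3@7, authorship .......
After op 3 (delete): buffer="svs" (len 3), cursors c1@2 c2@2 c4@2 c3@3, authorship ...
After op 4 (insert('k')): buffer="svkkksk" (len 7), cursors c1@5 c2@5 c4@5 c3@7, authorship ..124.3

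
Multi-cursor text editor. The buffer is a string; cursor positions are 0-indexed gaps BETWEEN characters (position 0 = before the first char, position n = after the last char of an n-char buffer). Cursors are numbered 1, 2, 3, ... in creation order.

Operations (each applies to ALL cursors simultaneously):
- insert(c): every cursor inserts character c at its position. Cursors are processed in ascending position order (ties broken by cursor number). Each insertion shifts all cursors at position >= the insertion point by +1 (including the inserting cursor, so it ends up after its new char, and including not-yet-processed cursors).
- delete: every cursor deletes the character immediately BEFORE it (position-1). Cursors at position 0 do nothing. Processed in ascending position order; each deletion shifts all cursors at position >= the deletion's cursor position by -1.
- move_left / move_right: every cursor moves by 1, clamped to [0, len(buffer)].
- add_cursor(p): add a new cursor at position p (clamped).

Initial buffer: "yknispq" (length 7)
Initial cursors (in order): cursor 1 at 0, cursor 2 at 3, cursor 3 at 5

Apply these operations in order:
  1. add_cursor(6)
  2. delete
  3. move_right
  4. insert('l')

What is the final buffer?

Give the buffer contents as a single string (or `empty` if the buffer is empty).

Answer: ylkilqll

Derivation:
After op 1 (add_cursor(6)): buffer="yknispq" (len 7), cursors c1@0 c2@3 c3@5 c4@6, authorship .......
After op 2 (delete): buffer="ykiq" (len 4), cursors c1@0 c2@2 c3@3 c4@3, authorship ....
After op 3 (move_right): buffer="ykiq" (len 4), cursors c1@1 c2@3 c3@4 c4@4, authorship ....
After op 4 (insert('l')): buffer="ylkilqll" (len 8), cursors c1@2 c2@5 c3@8 c4@8, authorship .1..2.34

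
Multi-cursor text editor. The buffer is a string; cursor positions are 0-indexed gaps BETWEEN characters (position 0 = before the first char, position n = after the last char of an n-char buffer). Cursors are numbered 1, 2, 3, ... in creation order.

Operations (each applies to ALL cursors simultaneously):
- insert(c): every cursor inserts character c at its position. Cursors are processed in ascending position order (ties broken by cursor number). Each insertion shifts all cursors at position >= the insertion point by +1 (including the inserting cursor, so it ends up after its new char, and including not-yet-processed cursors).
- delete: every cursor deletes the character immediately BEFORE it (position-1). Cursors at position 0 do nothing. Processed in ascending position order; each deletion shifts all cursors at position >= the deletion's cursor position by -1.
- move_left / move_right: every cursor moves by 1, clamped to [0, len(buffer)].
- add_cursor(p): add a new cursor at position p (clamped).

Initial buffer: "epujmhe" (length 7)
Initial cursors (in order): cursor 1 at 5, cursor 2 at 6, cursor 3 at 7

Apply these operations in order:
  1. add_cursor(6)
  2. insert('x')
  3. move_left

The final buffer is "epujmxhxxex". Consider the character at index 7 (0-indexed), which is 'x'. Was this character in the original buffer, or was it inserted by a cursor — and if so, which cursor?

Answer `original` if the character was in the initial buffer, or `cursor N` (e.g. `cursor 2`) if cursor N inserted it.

After op 1 (add_cursor(6)): buffer="epujmhe" (len 7), cursors c1@5 c2@6 c4@6 c3@7, authorship .......
After op 2 (insert('x')): buffer="epujmxhxxex" (len 11), cursors c1@6 c2@9 c4@9 c3@11, authorship .....1.24.3
After op 3 (move_left): buffer="epujmxhxxex" (len 11), cursors c1@5 c2@8 c4@8 c3@10, authorship .....1.24.3
Authorship (.=original, N=cursor N): . . . . . 1 . 2 4 . 3
Index 7: author = 2

Answer: cursor 2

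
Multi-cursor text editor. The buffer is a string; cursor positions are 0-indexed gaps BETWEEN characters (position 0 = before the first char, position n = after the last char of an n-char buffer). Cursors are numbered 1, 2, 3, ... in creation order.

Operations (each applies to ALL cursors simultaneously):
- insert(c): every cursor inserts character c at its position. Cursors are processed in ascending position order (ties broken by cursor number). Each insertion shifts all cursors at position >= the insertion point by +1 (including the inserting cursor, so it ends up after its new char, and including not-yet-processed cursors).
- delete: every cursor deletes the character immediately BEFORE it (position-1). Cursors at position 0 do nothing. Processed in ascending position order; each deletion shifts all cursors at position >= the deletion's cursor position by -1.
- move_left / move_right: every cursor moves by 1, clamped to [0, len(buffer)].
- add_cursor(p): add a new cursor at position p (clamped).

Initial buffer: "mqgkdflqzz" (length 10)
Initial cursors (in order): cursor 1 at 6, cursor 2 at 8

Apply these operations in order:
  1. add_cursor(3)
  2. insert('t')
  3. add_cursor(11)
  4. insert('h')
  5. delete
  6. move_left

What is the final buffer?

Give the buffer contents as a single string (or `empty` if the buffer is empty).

After op 1 (add_cursor(3)): buffer="mqgkdflqzz" (len 10), cursors c3@3 c1@6 c2@8, authorship ..........
After op 2 (insert('t')): buffer="mqgtkdftlqtzz" (len 13), cursors c3@4 c1@8 c2@11, authorship ...3...1..2..
After op 3 (add_cursor(11)): buffer="mqgtkdftlqtzz" (len 13), cursors c3@4 c1@8 c2@11 c4@11, authorship ...3...1..2..
After op 4 (insert('h')): buffer="mqgthkdfthlqthhzz" (len 17), cursors c3@5 c1@10 c2@15 c4@15, authorship ...33...11..224..
After op 5 (delete): buffer="mqgtkdftlqtzz" (len 13), cursors c3@4 c1@8 c2@11 c4@11, authorship ...3...1..2..
After op 6 (move_left): buffer="mqgtkdftlqtzz" (len 13), cursors c3@3 c1@7 c2@10 c4@10, authorship ...3...1..2..

Answer: mqgtkdftlqtzz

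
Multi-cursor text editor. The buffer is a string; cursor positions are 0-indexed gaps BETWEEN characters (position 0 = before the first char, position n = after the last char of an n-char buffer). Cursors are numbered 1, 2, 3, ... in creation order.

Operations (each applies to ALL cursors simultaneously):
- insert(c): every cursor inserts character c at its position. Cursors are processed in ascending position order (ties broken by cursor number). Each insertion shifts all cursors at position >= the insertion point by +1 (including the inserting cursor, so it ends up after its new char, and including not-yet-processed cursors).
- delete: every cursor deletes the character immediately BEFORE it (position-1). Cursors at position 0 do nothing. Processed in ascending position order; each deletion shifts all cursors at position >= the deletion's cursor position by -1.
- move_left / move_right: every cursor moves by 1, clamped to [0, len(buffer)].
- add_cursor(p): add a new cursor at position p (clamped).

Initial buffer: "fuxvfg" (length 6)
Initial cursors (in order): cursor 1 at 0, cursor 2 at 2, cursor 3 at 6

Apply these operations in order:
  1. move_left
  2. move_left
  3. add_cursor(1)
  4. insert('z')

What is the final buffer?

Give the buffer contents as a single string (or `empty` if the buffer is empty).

After op 1 (move_left): buffer="fuxvfg" (len 6), cursors c1@0 c2@1 c3@5, authorship ......
After op 2 (move_left): buffer="fuxvfg" (len 6), cursors c1@0 c2@0 c3@4, authorship ......
After op 3 (add_cursor(1)): buffer="fuxvfg" (len 6), cursors c1@0 c2@0 c4@1 c3@4, authorship ......
After op 4 (insert('z')): buffer="zzfzuxvzfg" (len 10), cursors c1@2 c2@2 c4@4 c3@8, authorship 12.4...3..

Answer: zzfzuxvzfg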